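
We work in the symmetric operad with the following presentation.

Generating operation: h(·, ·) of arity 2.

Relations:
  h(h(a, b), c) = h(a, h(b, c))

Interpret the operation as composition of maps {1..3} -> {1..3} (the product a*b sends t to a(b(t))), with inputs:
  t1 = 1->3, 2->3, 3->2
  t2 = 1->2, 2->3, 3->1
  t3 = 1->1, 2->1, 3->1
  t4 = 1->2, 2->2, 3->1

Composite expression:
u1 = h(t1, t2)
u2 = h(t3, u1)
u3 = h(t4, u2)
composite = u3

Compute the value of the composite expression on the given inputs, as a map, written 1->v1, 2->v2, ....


1->2, 2->2, 3->2

h(t1, t2) = 1->3, 2->2, 3->3
h(t3, h(t1, t2)) = 1->1, 2->1, 3->1
h(t4, h(t3, h(t1, t2))) = 1->2, 2->2, 3->2


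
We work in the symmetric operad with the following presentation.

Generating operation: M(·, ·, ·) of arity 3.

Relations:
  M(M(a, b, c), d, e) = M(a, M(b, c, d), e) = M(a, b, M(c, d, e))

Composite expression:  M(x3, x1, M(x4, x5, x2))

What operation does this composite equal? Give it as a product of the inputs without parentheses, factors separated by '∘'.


x3 ∘ x1 ∘ x4 ∘ x5 ∘ x2

Under associativity of M, the answer is the x's in reading order.
M(x4, x5, x2) reduces to x4 ∘ x5 ∘ x2
M(x3, x1, M(x4, x5, x2)) reduces to x3 ∘ x1 ∘ x4 ∘ x5 ∘ x2


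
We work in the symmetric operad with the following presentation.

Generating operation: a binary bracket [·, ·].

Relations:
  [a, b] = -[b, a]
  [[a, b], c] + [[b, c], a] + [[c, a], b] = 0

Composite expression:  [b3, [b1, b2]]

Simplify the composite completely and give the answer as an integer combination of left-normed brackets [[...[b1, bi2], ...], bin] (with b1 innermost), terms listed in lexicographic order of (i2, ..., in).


-[[b1, b2], b3]

Antisymmetry and Jacobi reduce to b1-anchored left-normed brackets.
Composite bracket: [b3, [b1, b2]]
Under [a, b] = ab - ba we get 4 signed associative words (2^2 = 4).
Keep just the words that open with b1:
  word b1b2b3 has sign -1, contributing -[[b1, b2], b3]


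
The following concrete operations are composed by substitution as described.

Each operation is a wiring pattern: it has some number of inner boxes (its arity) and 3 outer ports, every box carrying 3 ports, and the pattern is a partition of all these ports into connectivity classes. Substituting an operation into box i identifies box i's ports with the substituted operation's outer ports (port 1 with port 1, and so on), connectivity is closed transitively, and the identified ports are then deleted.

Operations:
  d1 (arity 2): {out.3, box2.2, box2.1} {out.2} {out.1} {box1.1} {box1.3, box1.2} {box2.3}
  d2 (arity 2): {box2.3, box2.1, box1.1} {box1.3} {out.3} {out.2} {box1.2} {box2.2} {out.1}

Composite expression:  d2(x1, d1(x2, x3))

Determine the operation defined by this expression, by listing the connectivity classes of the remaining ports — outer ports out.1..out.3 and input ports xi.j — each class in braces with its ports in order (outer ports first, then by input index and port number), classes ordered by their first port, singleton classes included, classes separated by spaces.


Reachability decides: close wires over d2-identified ports.
stage d1: inputs (x2, x3), connectivity {out.1} {out.2} {out.3, x3.1, x3.2} {x2.1} {x2.2, x2.3} {x3.3}, out.j its boundary
stage d2: inputs (x1, x2, x3), connectivity {out.1} {out.2} {out.3} {x1.1, x3.1, x3.2} {x1.2} {x1.3} {x2.1} {x2.2, x2.3} {x3.3}, out.j its boundary

{out.1} {out.2} {out.3} {x1.1, x3.1, x3.2} {x1.2} {x1.3} {x2.1} {x2.2, x2.3} {x3.3}


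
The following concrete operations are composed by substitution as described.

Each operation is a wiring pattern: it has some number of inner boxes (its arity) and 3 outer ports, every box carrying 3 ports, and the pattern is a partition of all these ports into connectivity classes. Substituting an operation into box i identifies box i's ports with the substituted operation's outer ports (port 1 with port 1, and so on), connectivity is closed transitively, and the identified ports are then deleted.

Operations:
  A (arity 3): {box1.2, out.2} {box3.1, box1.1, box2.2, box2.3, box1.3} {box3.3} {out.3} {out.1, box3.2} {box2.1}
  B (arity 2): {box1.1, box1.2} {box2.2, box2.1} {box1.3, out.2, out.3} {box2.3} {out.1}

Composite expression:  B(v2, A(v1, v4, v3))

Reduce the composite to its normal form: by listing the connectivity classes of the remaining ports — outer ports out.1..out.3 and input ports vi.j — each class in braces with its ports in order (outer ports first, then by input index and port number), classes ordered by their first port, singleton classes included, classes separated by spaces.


{out.1} {out.2, out.3, v2.3} {v1.1, v1.3, v3.1, v4.2, v4.3} {v1.2, v3.2} {v2.1, v2.2} {v3.3} {v4.1}

Connectivity passes through glued B-boundaries; trace each wire chain.
after A, the pattern on (v1, v4, v3) reads {out.1, v3.2} {out.2, v1.2} {out.3} {v1.1, v1.3, v3.1, v4.2, v4.3} {v3.3} {v4.1} (out.j = its outer ports)
after B, the pattern on (v2, v1, v4, v3) reads {out.1} {out.2, out.3, v2.3} {v1.1, v1.3, v3.1, v4.2, v4.3} {v1.2, v3.2} {v2.1, v2.2} {v3.3} {v4.1} (out.j = its outer ports)


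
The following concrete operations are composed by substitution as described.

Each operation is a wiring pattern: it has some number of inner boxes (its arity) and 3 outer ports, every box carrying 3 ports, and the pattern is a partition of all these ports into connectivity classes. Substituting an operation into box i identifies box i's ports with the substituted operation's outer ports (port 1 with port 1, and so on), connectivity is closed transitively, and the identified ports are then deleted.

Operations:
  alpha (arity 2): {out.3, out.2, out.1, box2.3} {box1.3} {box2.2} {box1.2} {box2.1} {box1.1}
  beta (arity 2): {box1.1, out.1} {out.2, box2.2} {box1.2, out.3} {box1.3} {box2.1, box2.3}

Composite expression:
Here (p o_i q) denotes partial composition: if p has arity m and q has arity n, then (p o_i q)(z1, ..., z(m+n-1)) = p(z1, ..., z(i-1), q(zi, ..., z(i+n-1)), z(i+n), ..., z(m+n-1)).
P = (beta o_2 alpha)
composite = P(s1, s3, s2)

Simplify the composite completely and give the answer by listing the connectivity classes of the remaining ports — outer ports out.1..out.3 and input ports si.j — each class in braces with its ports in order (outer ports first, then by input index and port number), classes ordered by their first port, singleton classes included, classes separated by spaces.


Reachability decides: close wires over beta-identified ports.
after alpha, the pattern on (s3, s2) reads {out.1, out.2, out.3, s2.3} {s2.1} {s2.2} {s3.1} {s3.2} {s3.3} (out.j = its outer ports)
after beta, the pattern on (s1, s3, s2) reads {out.1, s1.1} {out.2, s2.3} {out.3, s1.2} {s1.3} {s2.1} {s2.2} {s3.1} {s3.2} {s3.3} (out.j = its outer ports)

{out.1, s1.1} {out.2, s2.3} {out.3, s1.2} {s1.3} {s2.1} {s2.2} {s3.1} {s3.2} {s3.3}


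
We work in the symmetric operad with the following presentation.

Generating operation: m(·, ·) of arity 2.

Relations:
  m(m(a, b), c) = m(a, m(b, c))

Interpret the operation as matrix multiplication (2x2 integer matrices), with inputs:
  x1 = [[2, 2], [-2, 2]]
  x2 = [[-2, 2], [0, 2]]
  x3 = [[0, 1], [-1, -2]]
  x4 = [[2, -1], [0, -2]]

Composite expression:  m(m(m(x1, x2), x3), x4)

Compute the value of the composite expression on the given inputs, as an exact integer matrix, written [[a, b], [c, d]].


[[-16, 48], [0, -8]]

m(x1, x2) = [[-4, 8], [4, 0]]
m(m(x1, x2), x3) = [[-8, -20], [0, 4]]
m(m(m(x1, x2), x3), x4) = [[-16, 48], [0, -8]]


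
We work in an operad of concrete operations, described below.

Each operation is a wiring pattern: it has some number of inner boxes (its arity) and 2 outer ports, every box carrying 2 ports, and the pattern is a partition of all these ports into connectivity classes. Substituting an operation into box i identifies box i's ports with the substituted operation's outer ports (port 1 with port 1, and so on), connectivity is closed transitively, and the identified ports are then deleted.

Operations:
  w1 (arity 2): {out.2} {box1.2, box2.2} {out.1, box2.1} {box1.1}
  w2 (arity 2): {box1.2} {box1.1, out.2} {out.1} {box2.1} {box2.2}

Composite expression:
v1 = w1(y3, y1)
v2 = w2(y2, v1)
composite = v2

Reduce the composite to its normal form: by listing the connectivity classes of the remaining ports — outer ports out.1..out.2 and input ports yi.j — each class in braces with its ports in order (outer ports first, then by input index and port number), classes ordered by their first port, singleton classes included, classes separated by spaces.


Connectivity passes through glued w2-boundaries; trace each wire chain.
after w1, the pattern on (y3, y1) reads {out.1, y1.1} {out.2} {y1.2, y3.2} {y3.1} (out.j = its outer ports)
after w2, the pattern on (y2, y3, y1) reads {out.1} {out.2, y2.1} {y1.1} {y1.2, y3.2} {y2.2} {y3.1} (out.j = its outer ports)

{out.1} {out.2, y2.1} {y1.1} {y1.2, y3.2} {y2.2} {y3.1}


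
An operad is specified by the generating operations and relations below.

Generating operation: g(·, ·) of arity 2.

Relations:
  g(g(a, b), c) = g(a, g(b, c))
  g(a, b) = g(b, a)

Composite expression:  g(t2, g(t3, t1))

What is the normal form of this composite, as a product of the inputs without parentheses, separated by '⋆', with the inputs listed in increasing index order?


Reordering under g is free, so list the t-inputs canonically.
g(t3, t1) collapses to t3 ⋆ t1
g(t2, g(t3, t1)) collapses to t2 ⋆ t3 ⋆ t1
putting the inputs in ascending order: t1 ⋆ t2 ⋆ t3

t1 ⋆ t2 ⋆ t3


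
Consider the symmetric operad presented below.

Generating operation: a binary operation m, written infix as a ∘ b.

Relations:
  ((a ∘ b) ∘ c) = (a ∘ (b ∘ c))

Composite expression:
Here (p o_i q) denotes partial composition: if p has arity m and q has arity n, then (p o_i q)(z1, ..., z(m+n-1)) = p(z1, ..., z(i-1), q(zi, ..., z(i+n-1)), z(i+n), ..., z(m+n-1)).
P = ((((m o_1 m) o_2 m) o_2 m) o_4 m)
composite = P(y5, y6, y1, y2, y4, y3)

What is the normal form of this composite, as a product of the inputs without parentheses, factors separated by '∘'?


y5 ∘ y6 ∘ y1 ∘ y2 ∘ y4 ∘ y3

Every regrouping of m is equal, so read the y-inputs in written order.
(y6 ∘ y1) reduces to y6 ∘ y1
(y2 ∘ y4) reduces to y2 ∘ y4
((y6 ∘ y1) ∘ (y2 ∘ y4)) reduces to y6 ∘ y1 ∘ y2 ∘ y4
(y5 ∘ ((y6 ∘ y1) ∘ (y2 ∘ y4))) reduces to y5 ∘ y6 ∘ y1 ∘ y2 ∘ y4
((y5 ∘ ((y6 ∘ y1) ∘ (y2 ∘ y4))) ∘ y3) reduces to y5 ∘ y6 ∘ y1 ∘ y2 ∘ y4 ∘ y3


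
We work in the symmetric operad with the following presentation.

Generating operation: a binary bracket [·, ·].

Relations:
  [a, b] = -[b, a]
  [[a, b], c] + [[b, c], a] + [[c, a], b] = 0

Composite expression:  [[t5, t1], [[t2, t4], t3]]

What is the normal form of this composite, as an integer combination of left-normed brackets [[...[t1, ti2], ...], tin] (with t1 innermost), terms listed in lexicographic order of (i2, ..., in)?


-[[[[t1, t5], t2], t4], t3] + [[[[t1, t5], t3], t2], t4] - [[[[t1, t5], t3], t4], t2] + [[[[t1, t5], t4], t2], t3]

Left-normed coefficients sit on the t1-initial expansion words.
Composite bracket: [[t5, t1], [[t2, t4], t3]]
Applying ab - ba throughout gives 16 signed words (2^4 = 16).
Coefficients come from the t1-initial words:
  from t1t5t2t4t3, sign -1: term -[[[[t1, t5], t2], t4], t3]
  from t1t5t3t2t4, sign +1: term +[[[[t1, t5], t3], t2], t4]
  from t1t5t3t4t2, sign -1: term -[[[[t1, t5], t3], t4], t2]
  from t1t5t4t2t3, sign +1: term +[[[[t1, t5], t4], t2], t3]


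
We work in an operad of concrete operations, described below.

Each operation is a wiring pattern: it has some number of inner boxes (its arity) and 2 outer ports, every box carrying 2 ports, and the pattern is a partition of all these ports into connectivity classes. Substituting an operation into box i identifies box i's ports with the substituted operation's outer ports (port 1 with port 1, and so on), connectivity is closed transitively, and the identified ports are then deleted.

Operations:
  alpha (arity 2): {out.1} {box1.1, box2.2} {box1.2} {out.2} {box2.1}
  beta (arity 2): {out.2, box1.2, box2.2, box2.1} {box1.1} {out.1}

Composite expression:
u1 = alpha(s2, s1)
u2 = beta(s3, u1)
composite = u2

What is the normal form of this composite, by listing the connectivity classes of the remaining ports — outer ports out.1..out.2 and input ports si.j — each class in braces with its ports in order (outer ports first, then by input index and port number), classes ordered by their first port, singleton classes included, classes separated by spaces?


{out.1} {out.2, s3.2} {s1.1} {s1.2, s2.1} {s2.2} {s3.1}

Connectivity passes through glued beta-boundaries; trace each wire chain.
alpha over (s2, s1) gives {out.1} {out.2} {s1.1} {s1.2, s2.1} {s2.2}, out.j being that stage's outer ports
beta over (s3, s2, s1) gives {out.1} {out.2, s3.2} {s1.1} {s1.2, s2.1} {s2.2} {s3.1}, out.j being that stage's outer ports


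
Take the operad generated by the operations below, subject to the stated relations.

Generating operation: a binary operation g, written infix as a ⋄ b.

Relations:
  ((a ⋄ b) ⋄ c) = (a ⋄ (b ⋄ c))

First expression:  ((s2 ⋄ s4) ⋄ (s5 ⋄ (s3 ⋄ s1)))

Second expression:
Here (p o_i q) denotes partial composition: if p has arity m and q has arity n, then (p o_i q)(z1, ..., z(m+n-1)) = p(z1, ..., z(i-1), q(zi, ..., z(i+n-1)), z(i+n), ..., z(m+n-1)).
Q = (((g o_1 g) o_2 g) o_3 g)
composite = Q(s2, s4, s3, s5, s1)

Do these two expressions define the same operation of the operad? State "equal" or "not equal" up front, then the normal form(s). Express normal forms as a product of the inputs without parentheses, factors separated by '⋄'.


not equal; the first gives s2 ⋄ s4 ⋄ s5 ⋄ s3 ⋄ s1 and the second s2 ⋄ s4 ⋄ s3 ⋄ s5 ⋄ s1


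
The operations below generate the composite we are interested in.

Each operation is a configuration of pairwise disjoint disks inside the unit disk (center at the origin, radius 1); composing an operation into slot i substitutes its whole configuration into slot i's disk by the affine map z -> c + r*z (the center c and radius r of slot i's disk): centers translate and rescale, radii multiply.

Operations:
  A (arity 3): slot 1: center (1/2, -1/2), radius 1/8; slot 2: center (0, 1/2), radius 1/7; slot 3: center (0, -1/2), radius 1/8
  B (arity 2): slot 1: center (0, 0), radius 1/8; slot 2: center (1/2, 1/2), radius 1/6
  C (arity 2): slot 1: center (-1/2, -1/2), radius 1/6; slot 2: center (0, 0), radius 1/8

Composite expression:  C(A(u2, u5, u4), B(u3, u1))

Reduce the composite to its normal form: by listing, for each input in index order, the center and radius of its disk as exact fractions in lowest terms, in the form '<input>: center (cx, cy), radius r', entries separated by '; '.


u1: center (1/16, 1/16), radius 1/48; u2: center (-5/12, -7/12), radius 1/48; u3: center (0, 0), radius 1/64; u4: center (-1/2, -7/12), radius 1/48; u5: center (-1/2, -5/12), radius 1/42

Nesting under C composes maps z -> c + r*z down each u-path.
u2: after 2 affine steps, its disk has center (-5/12, -7/12), radius 1/48
u5: after 2 affine steps, its disk has center (-1/2, -5/12), radius 1/42
u4: after 2 affine steps, its disk has center (-1/2, -7/12), radius 1/48
u3: after 2 affine steps, its disk has center (0, 0), radius 1/64
u1: after 2 affine steps, its disk has center (1/16, 1/16), radius 1/48


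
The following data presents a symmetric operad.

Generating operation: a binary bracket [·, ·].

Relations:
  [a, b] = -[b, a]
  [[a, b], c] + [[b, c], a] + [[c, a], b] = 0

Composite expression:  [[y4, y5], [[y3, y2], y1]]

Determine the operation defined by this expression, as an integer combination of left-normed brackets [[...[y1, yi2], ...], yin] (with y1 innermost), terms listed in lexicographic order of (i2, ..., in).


A multilinear Lie element is pinned by y1-initial words (y1 innermost).
Composite bracket: [[y4, y5], [[y3, y2], y1]]
Full expansion: 16 signed words from ab - ba (2^4 = 16).
Only words starting with y1 matter:
  the word y1y2y3y4y5 carries sign -1 and contributes -[[[[y1, y2], y3], y4], y5]
  the word y1y2y3y5y4 carries sign +1 and contributes +[[[[y1, y2], y3], y5], y4]
  the word y1y3y2y4y5 carries sign +1 and contributes +[[[[y1, y3], y2], y4], y5]
  the word y1y3y2y5y4 carries sign -1 and contributes -[[[[y1, y3], y2], y5], y4]

-[[[[y1, y2], y3], y4], y5] + [[[[y1, y2], y3], y5], y4] + [[[[y1, y3], y2], y4], y5] - [[[[y1, y3], y2], y5], y4]


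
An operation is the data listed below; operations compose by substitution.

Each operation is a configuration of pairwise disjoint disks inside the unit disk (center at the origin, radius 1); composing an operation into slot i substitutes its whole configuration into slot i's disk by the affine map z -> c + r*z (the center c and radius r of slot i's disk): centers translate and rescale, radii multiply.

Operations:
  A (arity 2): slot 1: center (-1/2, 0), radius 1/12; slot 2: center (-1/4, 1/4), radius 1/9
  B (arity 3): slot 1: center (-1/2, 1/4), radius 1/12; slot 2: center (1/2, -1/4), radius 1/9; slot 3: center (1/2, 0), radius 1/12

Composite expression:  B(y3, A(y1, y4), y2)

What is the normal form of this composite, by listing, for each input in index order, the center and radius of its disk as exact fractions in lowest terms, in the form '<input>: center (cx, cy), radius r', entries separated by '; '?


y1: center (4/9, -1/4), radius 1/108; y2: center (1/2, 0), radius 1/12; y3: center (-1/2, 1/4), radius 1/12; y4: center (17/36, -2/9), radius 1/81


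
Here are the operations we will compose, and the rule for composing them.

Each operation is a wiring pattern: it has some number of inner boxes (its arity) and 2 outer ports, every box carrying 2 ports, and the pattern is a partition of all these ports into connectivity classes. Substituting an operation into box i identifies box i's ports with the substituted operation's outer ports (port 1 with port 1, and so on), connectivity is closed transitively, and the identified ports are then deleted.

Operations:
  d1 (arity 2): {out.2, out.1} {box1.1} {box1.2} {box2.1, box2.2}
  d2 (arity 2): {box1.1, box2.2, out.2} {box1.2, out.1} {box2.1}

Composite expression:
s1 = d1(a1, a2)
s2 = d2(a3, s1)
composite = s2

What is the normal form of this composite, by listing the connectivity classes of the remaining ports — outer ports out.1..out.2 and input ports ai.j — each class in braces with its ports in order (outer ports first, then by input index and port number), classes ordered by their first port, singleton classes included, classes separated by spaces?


{out.1, a3.2} {out.2, a3.1} {a1.1} {a1.2} {a2.1, a2.2}

Treat the ports identified at d2 as solder joints: merge, then drop.
through d1, on inputs (a1, a2): {out.1, out.2} {a1.1} {a1.2} {a2.1, a2.2} (out.j = stage outer ports)
through d2, on inputs (a3, a1, a2): {out.1, a3.2} {out.2, a3.1} {a1.1} {a1.2} {a2.1, a2.2} (out.j = stage outer ports)


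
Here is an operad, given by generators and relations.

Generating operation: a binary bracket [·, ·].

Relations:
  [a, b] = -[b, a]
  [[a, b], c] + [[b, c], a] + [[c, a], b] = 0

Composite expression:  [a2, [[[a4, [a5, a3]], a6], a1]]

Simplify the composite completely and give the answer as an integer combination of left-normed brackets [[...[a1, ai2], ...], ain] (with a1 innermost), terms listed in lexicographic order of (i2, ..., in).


[[[[[a1, a3], a5], a4], a6], a2] - [[[[[a1, a4], a3], a5], a6], a2] + [[[[[a1, a4], a5], a3], a6], a2] - [[[[[a1, a5], a3], a4], a6], a2] - [[[[[a1, a6], a3], a5], a4], a2] + [[[[[a1, a6], a4], a3], a5], a2] - [[[[[a1, a6], a4], a5], a3], a2] + [[[[[a1, a6], a5], a3], a4], a2]

A multilinear Lie element is pinned by a1-initial words (a1 innermost).
Composite bracket: [a2, [[[a4, [a5, a3]], a6], a1]]
Applying ab - ba throughout gives 32 signed words (2^5 = 32).
Collect the words opening with a1:
  a1a3a5a4a6a2 (sign +1) contributes +[[[[[a1, a3], a5], a4], a6], a2]
  a1a4a3a5a6a2 (sign -1) contributes -[[[[[a1, a4], a3], a5], a6], a2]
  a1a4a5a3a6a2 (sign +1) contributes +[[[[[a1, a4], a5], a3], a6], a2]
  a1a5a3a4a6a2 (sign -1) contributes -[[[[[a1, a5], a3], a4], a6], a2]
  a1a6a3a5a4a2 (sign -1) contributes -[[[[[a1, a6], a3], a5], a4], a2]
  a1a6a4a3a5a2 (sign +1) contributes +[[[[[a1, a6], a4], a3], a5], a2]
  a1a6a4a5a3a2 (sign -1) contributes -[[[[[a1, a6], a4], a5], a3], a2]
  a1a6a5a3a4a2 (sign +1) contributes +[[[[[a1, a6], a5], a3], a4], a2]


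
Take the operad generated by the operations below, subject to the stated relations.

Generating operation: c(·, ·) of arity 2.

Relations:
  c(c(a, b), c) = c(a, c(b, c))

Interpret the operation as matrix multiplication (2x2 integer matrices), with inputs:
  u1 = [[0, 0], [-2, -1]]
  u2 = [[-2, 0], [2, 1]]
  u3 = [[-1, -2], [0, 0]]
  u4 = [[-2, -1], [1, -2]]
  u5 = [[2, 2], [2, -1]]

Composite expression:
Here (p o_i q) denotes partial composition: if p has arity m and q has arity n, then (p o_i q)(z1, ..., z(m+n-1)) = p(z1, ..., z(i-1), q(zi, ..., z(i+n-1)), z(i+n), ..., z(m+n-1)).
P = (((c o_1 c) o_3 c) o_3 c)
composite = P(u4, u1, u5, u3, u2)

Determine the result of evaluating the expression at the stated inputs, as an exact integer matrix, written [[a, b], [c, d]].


[[-12, -12], [-24, -24]]

c(u4, u1) = [[2, 1], [4, 2]]
c(u5, u3) = [[-2, -4], [-2, -4]]
c(c(u5, u3), u2) = [[-4, -4], [-4, -4]]
c(c(u4, u1), c(c(u5, u3), u2)) = [[-12, -12], [-24, -24]]


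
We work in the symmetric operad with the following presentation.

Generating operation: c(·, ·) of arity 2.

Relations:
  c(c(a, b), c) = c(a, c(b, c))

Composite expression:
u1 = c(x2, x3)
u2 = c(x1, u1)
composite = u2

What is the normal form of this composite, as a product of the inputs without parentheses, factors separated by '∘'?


x1 ∘ x2 ∘ x3

Under associativity of c, the answer is the x's in reading order.
c(x2, x3) spells out as x2 ∘ x3
c(x1, c(x2, x3)) spells out as x1 ∘ x2 ∘ x3


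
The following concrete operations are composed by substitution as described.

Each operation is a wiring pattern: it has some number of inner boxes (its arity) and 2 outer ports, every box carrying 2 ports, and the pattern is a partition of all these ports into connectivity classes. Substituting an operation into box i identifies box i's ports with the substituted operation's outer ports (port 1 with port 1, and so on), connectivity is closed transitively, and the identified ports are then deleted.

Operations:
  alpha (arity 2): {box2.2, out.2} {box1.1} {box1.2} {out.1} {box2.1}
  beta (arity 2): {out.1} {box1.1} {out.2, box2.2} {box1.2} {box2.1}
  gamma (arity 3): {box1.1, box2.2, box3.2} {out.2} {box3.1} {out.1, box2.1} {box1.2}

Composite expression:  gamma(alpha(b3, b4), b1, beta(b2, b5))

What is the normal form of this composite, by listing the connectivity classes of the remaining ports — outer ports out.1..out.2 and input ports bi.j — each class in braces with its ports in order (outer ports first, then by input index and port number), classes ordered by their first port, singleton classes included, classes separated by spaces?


Substituting into gamma glues patterns; closure does the rest.
after alpha, the pattern on (b3, b4) reads {out.1} {out.2, b4.2} {b3.1} {b3.2} {b4.1} (out.j = its outer ports)
after beta, the pattern on (b2, b5) reads {out.1} {out.2, b5.2} {b2.1} {b2.2} {b5.1} (out.j = its outer ports)
after gamma, the pattern on (b3, b4, b1, b2, b5) reads {out.1, b1.1} {out.2} {b1.2, b5.2} {b2.1} {b2.2} {b3.1} {b3.2} {b4.1} {b4.2} {b5.1} (out.j = its outer ports)

{out.1, b1.1} {out.2} {b1.2, b5.2} {b2.1} {b2.2} {b3.1} {b3.2} {b4.1} {b4.2} {b5.1}


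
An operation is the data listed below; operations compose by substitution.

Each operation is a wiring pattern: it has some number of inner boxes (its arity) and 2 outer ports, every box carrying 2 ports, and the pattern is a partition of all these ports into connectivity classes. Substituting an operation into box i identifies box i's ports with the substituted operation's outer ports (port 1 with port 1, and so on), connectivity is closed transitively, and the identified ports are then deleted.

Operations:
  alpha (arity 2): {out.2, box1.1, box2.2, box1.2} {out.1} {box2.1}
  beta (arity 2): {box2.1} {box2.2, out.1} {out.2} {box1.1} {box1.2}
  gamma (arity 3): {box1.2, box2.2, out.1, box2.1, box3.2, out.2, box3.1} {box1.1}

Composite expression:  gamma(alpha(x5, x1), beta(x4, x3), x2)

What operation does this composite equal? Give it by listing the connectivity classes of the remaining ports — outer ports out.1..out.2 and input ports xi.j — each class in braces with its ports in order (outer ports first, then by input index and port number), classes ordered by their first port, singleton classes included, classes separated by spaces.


Treat the ports identified at gamma as solder joints: merge, then drop.
after alpha, the pattern on (x5, x1) reads {out.1} {out.2, x1.2, x5.1, x5.2} {x1.1} (out.j = its outer ports)
after beta, the pattern on (x4, x3) reads {out.1, x3.2} {out.2} {x3.1} {x4.1} {x4.2} (out.j = its outer ports)
after gamma, the pattern on (x5, x1, x4, x3, x2) reads {out.1, out.2, x1.2, x2.1, x2.2, x3.2, x5.1, x5.2} {x1.1} {x3.1} {x4.1} {x4.2} (out.j = its outer ports)

{out.1, out.2, x1.2, x2.1, x2.2, x3.2, x5.1, x5.2} {x1.1} {x3.1} {x4.1} {x4.2}


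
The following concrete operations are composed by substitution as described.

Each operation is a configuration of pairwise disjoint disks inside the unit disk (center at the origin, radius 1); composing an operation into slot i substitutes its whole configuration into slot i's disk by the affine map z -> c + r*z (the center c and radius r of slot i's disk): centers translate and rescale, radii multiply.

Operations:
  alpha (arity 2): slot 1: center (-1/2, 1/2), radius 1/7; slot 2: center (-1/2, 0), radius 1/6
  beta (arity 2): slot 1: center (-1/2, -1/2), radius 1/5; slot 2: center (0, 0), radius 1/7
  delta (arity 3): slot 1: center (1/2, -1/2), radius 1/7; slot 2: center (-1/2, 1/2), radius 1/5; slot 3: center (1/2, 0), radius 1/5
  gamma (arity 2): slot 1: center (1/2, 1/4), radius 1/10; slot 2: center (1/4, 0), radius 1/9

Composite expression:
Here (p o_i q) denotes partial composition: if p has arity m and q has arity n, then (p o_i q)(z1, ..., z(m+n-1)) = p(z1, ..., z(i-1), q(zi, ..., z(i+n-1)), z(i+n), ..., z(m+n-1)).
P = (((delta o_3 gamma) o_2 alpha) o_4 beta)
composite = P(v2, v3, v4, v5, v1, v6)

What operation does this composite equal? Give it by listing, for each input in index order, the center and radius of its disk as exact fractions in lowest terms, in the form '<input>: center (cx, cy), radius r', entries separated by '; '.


v1: center (3/5, 1/20), radius 1/350; v2: center (1/2, -1/2), radius 1/7; v3: center (-3/5, 3/5), radius 1/35; v4: center (-3/5, 1/2), radius 1/30; v5: center (59/100, 1/25), radius 1/250; v6: center (11/20, 0), radius 1/45

Only the slot chain above each v matters under delta; compose those maps.
input v2: composing its 1 substitution step yields center (1/2, -1/2), radius 1/7
input v3: composing its 2 substitution steps yields center (-3/5, 3/5), radius 1/35
input v4: composing its 2 substitution steps yields center (-3/5, 1/2), radius 1/30
input v5: composing its 3 substitution steps yields center (59/100, 1/25), radius 1/250
input v1: composing its 3 substitution steps yields center (3/5, 1/20), radius 1/350
input v6: composing its 2 substitution steps yields center (11/20, 0), radius 1/45


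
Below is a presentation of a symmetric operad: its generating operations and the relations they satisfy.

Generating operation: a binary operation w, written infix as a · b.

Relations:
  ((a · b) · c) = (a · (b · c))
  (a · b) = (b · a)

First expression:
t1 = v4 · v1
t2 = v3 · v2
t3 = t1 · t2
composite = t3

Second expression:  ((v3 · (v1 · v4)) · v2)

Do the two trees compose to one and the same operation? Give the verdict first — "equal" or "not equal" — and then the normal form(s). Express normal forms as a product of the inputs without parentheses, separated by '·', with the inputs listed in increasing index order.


The first expression, normalized: v1 · v2 · v3 · v4
The second expression, normalized: v1 · v2 · v3 · v4
Identical normal forms: equal.

equal — both sides give v1 · v2 · v3 · v4


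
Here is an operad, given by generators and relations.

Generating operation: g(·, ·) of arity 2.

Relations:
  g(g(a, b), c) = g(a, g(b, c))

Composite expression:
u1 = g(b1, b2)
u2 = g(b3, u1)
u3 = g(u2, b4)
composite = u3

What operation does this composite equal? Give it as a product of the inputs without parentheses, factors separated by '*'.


b3 * b1 * b2 * b4

Associativity of g dissolves the nesting; only the b-input order survives.
g(b1, b2) linearizes to b1 * b2
g(b3, g(b1, b2)) linearizes to b3 * b1 * b2
g(g(b3, g(b1, b2)), b4) linearizes to b3 * b1 * b2 * b4


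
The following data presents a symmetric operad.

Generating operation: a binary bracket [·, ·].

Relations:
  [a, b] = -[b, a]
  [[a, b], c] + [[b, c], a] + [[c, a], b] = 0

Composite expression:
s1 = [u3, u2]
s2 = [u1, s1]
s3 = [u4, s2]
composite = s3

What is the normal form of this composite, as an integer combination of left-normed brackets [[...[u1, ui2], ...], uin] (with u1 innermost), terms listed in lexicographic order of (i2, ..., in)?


Antisymmetry and Jacobi reduce to u1-anchored left-normed brackets.
Composite bracket: [u4, [u1, [u3, u2]]]
Under [a, b] = ab - ba we get 8 signed associative words (2^3 = 8).
Keep just the words that open with u1:
  word u1u2u3u4 has sign +1, contributing +[[[u1, u2], u3], u4]
  word u1u3u2u4 has sign -1, contributing -[[[u1, u3], u2], u4]

[[[u1, u2], u3], u4] - [[[u1, u3], u2], u4]


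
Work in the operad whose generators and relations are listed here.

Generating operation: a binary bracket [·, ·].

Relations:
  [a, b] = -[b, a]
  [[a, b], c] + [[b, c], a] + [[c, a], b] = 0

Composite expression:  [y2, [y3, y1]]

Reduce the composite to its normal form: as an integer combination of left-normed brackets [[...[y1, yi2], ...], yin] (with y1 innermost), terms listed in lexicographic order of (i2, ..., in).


[[y1, y3], y2]

Left-normed coefficients sit on the y1-initial expansion words.
Composite bracket: [y2, [y3, y1]]
Each bracket splits as ab - ba, giving 4 signed words (2^2 = 4).
Collect the words opening with y1:
  the word y1y3y2 carries sign +1 and contributes +[[y1, y3], y2]


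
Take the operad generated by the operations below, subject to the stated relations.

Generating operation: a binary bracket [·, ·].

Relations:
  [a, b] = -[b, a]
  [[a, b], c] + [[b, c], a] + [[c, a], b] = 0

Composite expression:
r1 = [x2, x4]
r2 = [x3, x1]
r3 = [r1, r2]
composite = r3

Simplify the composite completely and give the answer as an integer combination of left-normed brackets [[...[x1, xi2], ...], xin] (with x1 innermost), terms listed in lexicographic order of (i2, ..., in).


[[[x1, x3], x2], x4] - [[[x1, x3], x4], x2]

In the tensor algebra, words opening x1 carry the x1-anchored form.
Composite bracket: [[x2, x4], [x3, x1]]
Expanding via [a, b] = ab - ba: 8 signed words (2^3 = 8).
Words beginning with x1 determine it all:
  from x1x3x2x4, sign +1: term +[[[x1, x3], x2], x4]
  from x1x3x4x2, sign -1: term -[[[x1, x3], x4], x2]


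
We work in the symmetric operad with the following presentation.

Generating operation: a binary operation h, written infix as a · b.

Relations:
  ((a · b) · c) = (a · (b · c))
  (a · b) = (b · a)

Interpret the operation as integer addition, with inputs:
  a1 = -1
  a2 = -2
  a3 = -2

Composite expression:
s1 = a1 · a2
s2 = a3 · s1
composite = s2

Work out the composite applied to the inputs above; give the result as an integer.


-5


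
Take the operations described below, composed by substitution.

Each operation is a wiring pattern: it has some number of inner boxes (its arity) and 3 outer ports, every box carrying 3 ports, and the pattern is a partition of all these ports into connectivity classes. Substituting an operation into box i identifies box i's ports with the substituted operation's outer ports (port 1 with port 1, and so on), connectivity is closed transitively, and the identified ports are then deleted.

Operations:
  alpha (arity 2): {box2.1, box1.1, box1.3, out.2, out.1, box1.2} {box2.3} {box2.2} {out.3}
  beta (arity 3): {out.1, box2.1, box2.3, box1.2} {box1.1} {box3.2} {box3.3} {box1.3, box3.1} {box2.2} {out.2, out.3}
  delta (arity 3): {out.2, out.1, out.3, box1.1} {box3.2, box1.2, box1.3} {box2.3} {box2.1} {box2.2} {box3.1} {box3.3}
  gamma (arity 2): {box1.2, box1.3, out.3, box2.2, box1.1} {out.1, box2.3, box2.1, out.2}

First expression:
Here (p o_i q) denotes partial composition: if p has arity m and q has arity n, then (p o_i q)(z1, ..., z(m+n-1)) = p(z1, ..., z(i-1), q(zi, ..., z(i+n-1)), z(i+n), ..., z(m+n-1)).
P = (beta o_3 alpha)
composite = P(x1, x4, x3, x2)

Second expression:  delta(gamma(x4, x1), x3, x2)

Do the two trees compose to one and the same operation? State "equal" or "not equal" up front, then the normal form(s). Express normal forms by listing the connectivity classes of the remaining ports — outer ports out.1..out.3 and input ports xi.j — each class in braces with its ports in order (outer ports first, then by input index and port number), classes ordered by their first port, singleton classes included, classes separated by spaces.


not equal: they reduce to {out.1, x1.2, x4.1, x4.3} {out.2, out.3} {x1.1} {x1.3, x2.1, x3.1, x3.2, x3.3} {x2.2} {x2.3} {x4.2} and {out.1, out.2, out.3, x1.1, x1.2, x1.3, x2.2, x4.1, x4.2, x4.3} {x2.1} {x2.3} {x3.1} {x3.2} {x3.3}

The first expression, normalized: {out.1, x1.2, x4.1, x4.3} {out.2, out.3} {x1.1} {x1.3, x2.1, x3.1, x3.2, x3.3} {x2.2} {x2.3} {x4.2}
The second expression, normalized: {out.1, out.2, out.3, x1.1, x1.2, x1.3, x2.2, x4.1, x4.2, x4.3} {x2.1} {x2.3} {x3.1} {x3.2} {x3.3}
No match — not equal.


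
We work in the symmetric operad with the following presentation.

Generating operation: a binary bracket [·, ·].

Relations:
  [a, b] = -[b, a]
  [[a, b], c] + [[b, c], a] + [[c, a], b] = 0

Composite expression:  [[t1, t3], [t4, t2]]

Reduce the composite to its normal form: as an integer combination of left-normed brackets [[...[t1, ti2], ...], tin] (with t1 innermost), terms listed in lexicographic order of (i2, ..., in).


-[[[t1, t3], t2], t4] + [[[t1, t3], t4], t2]

A multilinear Lie element is pinned by t1-initial words (t1 innermost).
Composite bracket: [[t1, t3], [t4, t2]]
Each bracket splits as ab - ba, giving 8 signed words (2^3 = 8).
Words beginning with t1 determine it all:
  the word t1t3t2t4 carries sign -1 and contributes -[[[t1, t3], t2], t4]
  the word t1t3t4t2 carries sign +1 and contributes +[[[t1, t3], t4], t2]


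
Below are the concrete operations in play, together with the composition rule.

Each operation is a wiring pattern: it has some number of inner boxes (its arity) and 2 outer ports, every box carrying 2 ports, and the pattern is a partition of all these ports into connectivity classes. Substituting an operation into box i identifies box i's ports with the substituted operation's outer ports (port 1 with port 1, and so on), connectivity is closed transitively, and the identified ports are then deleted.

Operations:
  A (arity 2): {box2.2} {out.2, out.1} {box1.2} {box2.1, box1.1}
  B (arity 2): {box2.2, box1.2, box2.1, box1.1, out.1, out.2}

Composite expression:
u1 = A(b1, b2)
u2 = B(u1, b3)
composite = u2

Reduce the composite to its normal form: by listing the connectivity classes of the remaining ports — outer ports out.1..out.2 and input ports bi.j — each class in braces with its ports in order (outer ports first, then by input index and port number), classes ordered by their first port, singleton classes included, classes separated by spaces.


{out.1, out.2, b3.1, b3.2} {b1.1, b2.1} {b1.2} {b2.2}

After gluing at B, chains via deleted ports link the b-ports.
the subtree at A composes to {out.1, out.2} {b1.1, b2.1} {b1.2} {b2.2} on (b1, b2); out.j = own outer ports
the subtree at B composes to {out.1, out.2, b3.1, b3.2} {b1.1, b2.1} {b1.2} {b2.2} on (b1, b2, b3); out.j = own outer ports


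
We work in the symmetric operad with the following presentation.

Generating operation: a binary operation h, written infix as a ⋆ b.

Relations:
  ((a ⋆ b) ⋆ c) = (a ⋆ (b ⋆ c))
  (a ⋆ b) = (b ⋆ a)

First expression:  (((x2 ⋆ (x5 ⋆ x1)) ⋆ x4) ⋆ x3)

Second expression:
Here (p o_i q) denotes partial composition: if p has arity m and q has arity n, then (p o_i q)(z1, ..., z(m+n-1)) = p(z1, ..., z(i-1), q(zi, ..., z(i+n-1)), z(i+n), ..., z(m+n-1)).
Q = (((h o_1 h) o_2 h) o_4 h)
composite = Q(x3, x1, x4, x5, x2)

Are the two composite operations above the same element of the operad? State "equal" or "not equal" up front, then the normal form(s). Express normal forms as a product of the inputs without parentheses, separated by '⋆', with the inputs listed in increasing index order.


equal: each reduces to x1 ⋆ x2 ⋆ x3 ⋆ x4 ⋆ x5

Normal form of the first expression: x1 ⋆ x2 ⋆ x3 ⋆ x4 ⋆ x5
Normal form of the second expression: x1 ⋆ x2 ⋆ x3 ⋆ x4 ⋆ x5
Both agree, so they are equal.


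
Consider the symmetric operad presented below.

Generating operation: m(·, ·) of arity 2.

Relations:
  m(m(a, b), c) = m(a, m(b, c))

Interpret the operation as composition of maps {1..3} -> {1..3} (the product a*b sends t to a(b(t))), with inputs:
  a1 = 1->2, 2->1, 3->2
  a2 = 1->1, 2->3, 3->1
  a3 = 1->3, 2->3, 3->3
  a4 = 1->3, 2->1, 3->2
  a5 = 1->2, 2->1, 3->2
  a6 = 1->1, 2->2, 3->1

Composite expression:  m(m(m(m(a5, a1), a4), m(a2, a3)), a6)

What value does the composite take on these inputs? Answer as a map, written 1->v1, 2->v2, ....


1->1, 2->1, 3->1

m(a5, a1) = 1->1, 2->2, 3->1
m(m(a5, a1), a4) = 1->1, 2->1, 3->2
m(a2, a3) = 1->1, 2->1, 3->1
m(m(m(a5, a1), a4), m(a2, a3)) = 1->1, 2->1, 3->1
m(m(m(m(a5, a1), a4), m(a2, a3)), a6) = 1->1, 2->1, 3->1


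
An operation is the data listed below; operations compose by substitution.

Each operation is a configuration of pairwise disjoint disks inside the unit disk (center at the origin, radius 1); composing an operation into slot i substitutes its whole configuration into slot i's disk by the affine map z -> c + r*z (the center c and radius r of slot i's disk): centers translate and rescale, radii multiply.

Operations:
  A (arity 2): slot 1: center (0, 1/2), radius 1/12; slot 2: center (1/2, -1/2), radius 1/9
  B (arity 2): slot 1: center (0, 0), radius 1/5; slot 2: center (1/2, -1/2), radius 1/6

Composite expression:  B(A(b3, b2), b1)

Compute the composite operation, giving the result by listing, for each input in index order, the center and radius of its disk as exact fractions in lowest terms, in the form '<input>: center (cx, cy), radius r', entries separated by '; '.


b1: center (1/2, -1/2), radius 1/6; b2: center (1/10, -1/10), radius 1/45; b3: center (0, 1/10), radius 1/60

Only the slot chain above each b matters under B; compose those maps.
input b3: composing its 2 substitution steps yields center (0, 1/10), radius 1/60
input b2: composing its 2 substitution steps yields center (1/10, -1/10), radius 1/45
input b1: composing its 1 substitution step yields center (1/2, -1/2), radius 1/6


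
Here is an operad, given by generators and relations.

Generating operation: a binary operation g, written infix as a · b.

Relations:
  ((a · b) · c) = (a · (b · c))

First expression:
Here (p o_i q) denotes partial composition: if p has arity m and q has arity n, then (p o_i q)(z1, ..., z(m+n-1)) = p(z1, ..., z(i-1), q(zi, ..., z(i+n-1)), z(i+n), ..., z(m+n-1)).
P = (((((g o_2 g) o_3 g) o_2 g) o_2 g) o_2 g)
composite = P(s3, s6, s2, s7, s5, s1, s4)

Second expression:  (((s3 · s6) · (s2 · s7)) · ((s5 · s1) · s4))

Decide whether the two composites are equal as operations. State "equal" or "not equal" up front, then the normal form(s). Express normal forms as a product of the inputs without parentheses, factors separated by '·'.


equal: each reduces to s3 · s6 · s2 · s7 · s5 · s1 · s4

Reducing the first expression gives s3 · s6 · s2 · s7 · s5 · s1 · s4
Reducing the second expression gives s3 · s6 · s2 · s7 · s5 · s1 · s4
The forms coincide; equal.
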